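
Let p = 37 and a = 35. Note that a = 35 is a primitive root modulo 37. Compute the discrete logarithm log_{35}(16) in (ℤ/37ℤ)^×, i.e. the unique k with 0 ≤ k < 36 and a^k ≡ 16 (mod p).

4

Successive powers of 35 modulo 37:
  35^0=1  35^1=35  35^2=4  35^3=29  35^4=16
So 35^4 ≡ 16 (mod 37), giving k = 4.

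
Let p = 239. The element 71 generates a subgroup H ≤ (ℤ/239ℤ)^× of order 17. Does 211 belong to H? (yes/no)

yes

⟨71⟩ has order 17; its elements mod 239 are {1, 6, 22, 36, 40, 51, 67, 71, 75, 101, 128, 132, 163, 166, 187, 211, 216}.
211 is in this set.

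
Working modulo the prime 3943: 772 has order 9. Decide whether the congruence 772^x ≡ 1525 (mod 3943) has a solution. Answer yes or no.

no

1525 ∈ ⟨772⟩ iff 1525^9 ≡ 1 (mod 3943), since |⟨772⟩| = 9.
1525^9 mod 3943 = 2573.
Since 2573 ≠ 1, 1525 does not lie in the subgroup.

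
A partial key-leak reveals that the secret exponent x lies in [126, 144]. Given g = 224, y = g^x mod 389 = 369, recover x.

136

Compute 224^126 mod 389 = 211, then multiply by 224 repeatedly:
  224^126=211  224^127=195  224^128=112  224^129=192  224^130=218
  224^131=207  224^132=77  224^133=132  224^134=4  224^135=118
  224^136=369
Found 369 at exponent 136.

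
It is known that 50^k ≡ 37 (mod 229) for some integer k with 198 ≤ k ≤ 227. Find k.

208

Compute 50^198 mod 229 = 68, then multiply by 50 repeatedly:
  50^198=68  50^199=194  50^200=82  50^201=207  50^202=45
  50^203=189  50^204=61  50^205=73  50^206=215  50^207=216
  50^208=37
Found 37 at exponent 208.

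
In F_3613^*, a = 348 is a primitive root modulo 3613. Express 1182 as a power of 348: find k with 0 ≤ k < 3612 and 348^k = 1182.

2542

Baby-step giant-step with m = ceil(sqrt(3612)) = 61.
Baby table (348^j mod 3613 for j=0..60):
  0:1  1:348  2:1875  3:2160  4:176  5:3440  6:1217  7:795
  8:2072  9:2069  10:1025  11:2626  12:3372  13:2844  14:3363  15:3325
  16:940  17:1950  18:2969  19:3507  20:2855  21:3578  22:2272  23:3022
  24:273  25:1066  26:2442  27:761  28:1079  29:3353  30:3458  31:255
  32:2028  33:1209  34:1624  35:1524  36:2854  37:3230  38:397  39:862
  40:97  41:1239  42:1225  43:3579  44:2620  45:1284  46:2433  47:1242
  48:2269  49:1978  50:1874  51:1812  52:1914  53:1280  54:1041  55:968
  56:855  57:1274  58:2566  59:557  60:2347
Giant step factor: 348^(-61) ≡ 2370 (mod 3613).
Scan 1182·2370^i mod 3613 for i = 0, 1, …:
  i=0: 1182   i=1: 1265   i=2: 2873   i=3: 2118
  i=4: 1203   i=5: 453   i=6: 549   i=7: 450
  i=8: 665   i=9: 782     …   i=40: 2740
  i=41: 1239
Match at i=41, j=41: k = 41·61 + 41 = 2542.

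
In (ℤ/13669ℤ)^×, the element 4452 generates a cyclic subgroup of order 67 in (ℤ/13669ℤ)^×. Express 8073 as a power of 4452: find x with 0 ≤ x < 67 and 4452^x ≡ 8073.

Successive powers of 4452 modulo 13669:
  4452^0=1  4452^1=4452  4452^2=254  4452^3=9950  4452^4=9840  4452^5=12204
  4452^6=11602  4452^7=10622  4452^8=8073
So 4452^8 ≡ 8073 (mod 13669), giving x = 8.

8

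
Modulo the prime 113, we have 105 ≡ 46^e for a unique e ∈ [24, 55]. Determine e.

Compute 46^24 mod 113 = 83, then multiply by 46 repeatedly:
  46^24=83  46^25=89  46^26=26  46^27=66  46^28=98
  46^29=101  46^30=13  46^31=33  46^32=49  46^33=107
  46^34=63  46^35=73  46^36=81  46^37=110  46^38=88
  46^39=93  46^40=97  46^41=55  46^42=44  46^43=103
  46^44=105
Found 105 at exponent 44.

44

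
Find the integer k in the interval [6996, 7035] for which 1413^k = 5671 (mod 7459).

Compute 1413^6996 mod 7459 = 303, then multiply by 1413 repeatedly:
  1413^6996=303  1413^6997=2976  1413^6998=5671
Found 5671 at exponent 6998.

6998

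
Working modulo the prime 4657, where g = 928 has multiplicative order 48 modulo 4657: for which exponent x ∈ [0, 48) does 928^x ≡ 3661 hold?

Baby-step giant-step with m = ceil(sqrt(48)) = 7.
Baby table (928^j mod 4657 for j=0..6):
  0:1  1:928  2:4296  3:296  4:4582  5:255  6:3790
Giant step factor: 928^(-7) ≡ 1425 (mod 4657).
Scan 3661·1425^i mod 4657 for i = 0, 1, …:
  i=0: 3661   i=1: 1085   i=2: 1
Match at i=2, j=0: x = 2·7 + 0 = 14.

14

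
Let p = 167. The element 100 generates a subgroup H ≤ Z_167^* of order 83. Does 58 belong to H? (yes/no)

yes

58 ∈ ⟨100⟩ iff 58^83 ≡ 1 (mod 167), since |⟨100⟩| = 83.
58^83 mod 167 = 1.
Since 1 = 1, 58 lies in the subgroup.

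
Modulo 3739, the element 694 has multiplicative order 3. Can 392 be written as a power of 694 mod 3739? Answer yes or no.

no

392 ∈ ⟨694⟩ iff 392^3 ≡ 1 (mod 3739), since |⟨694⟩| = 3.
392^3 mod 3739 = 998.
Since 998 ≠ 1, 392 does not lie in the subgroup.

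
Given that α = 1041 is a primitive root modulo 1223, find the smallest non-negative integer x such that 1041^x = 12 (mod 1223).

880

Baby-step giant-step with m = ceil(sqrt(1222)) = 35.
Baby table (1041^j mod 1223 for j=0..34):
  0:1  1:1041  2:103  3:822  4:825  5:279  6:588  7:608
  8:637  9:251  10:792  11:170  12:858  13:388  14:318  15:828
  16:956  17:897  18:628  19:666  20:1088  21:110  22:771  23:323
  24:1141  25:248  26:115  27:1084  28:838  29:359  30:704  31:287
  32:355  33:209  34:1098
Giant step factor: 1041^(-35) ≡ 334 (mod 1223).
Scan 12·334^i mod 1223 for i = 0, 1, …:
  i=0: 12   i=1: 339   i=2: 710   i=3: 1101
  i=4: 834   i=5: 935   i=6: 425   i=7: 82
  i=8: 482   i=9: 775     …   i=24: 1103
  i=25: 279
Match at i=25, j=5: x = 25·35 + 5 = 880.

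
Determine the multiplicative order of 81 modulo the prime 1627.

813

The order of 81 must divide p − 1 = 1626 = 2 · 3 · 271.
Divisors: 1, 2, 3, 6, 271, 542, 813, 1626.
Check each in increasing order: 81^1 ≡ 81;  81^2 ≡ 53;  81^3 ≡ 1039;  81^6 ≡ 820;  81^271 ≡ 264;  81^542 ≡ 1362;  81^813 ≡ 1.
Smallest exponent giving 1 is 813.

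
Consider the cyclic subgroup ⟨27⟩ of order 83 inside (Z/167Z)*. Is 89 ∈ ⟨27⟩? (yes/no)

89 ∈ ⟨27⟩ iff 89^83 ≡ 1 (mod 167), since |⟨27⟩| = 83.
89^83 mod 167 = 1.
Since 1 = 1, 89 lies in the subgroup.

yes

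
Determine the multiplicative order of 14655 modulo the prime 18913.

18912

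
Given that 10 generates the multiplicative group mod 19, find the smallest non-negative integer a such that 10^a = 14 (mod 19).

Successive powers of 10 modulo 19:
  10^0=1  10^1=10  10^2=5  10^3=12  10^4=6  10^5=3
  10^6=11  10^7=15  10^8=17  10^9=18  10^10=9  10^11=14
So 10^11 ≡ 14 (mod 19), giving a = 11.

11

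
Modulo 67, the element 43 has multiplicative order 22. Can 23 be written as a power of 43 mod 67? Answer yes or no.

23 ∈ ⟨43⟩ iff 23^22 ≡ 1 (mod 67), since |⟨43⟩| = 22.
23^22 mod 67 = 37.
Since 37 ≠ 1, 23 does not lie in the subgroup.

no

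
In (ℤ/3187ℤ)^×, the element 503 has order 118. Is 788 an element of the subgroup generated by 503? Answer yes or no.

788 ∈ ⟨503⟩ iff 788^118 ≡ 1 (mod 3187), since |⟨503⟩| = 118.
788^118 mod 3187 = 1.
Since 1 = 1, 788 lies in the subgroup.

yes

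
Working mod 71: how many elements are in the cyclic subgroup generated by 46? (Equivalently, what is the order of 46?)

10

The order of 46 must divide p − 1 = 70 = 2 · 5 · 7.
Divisors: 1, 2, 5, 7, 10, 14, 35, 70.
Check each in increasing order: 46^1 ≡ 46;  46^2 ≡ 57;  46^5 ≡ 70;  46^7 ≡ 14;  46^10 ≡ 1.
Smallest exponent giving 1 is 10.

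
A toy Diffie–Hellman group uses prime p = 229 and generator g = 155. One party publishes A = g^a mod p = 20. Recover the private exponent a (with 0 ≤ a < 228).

Baby-step giant-step with m = ceil(sqrt(228)) = 16.
Baby table (155^j mod 229 for j=0..15):
  0:1  1:155  2:209  3:106  4:171  5:170  6:15  7:35
  8:158  9:216  10:46  11:31  12:225  13:67  14:80  15:34
Giant step factor: 155^(-16) ≡ 153 (mod 229).
Scan 20·153^i mod 229 for i = 0, 1, …:
  i=0: 20   i=1: 83   i=2: 104   i=3: 111
  i=4: 37   i=5: 165   i=6: 55   i=7: 171
Match at i=7, j=4: a = 7·16 + 4 = 116.

116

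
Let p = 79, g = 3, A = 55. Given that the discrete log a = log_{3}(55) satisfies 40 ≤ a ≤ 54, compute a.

Compute 3^40 mod 79 = 76, then multiply by 3 repeatedly:
  3^40=76  3^41=70  3^42=52  3^43=77  3^44=73
  3^45=61  3^46=25  3^47=75  3^48=67  3^49=43
  3^50=50  3^51=71  3^52=55
Found 55 at exponent 52.

52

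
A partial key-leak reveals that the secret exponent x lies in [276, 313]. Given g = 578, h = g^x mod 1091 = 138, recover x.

Compute 578^276 mod 1091 = 428, then multiply by 578 repeatedly:
  578^276=428  578^277=818  578^278=401  578^279=486  578^280=521
  578^281=22  578^282=715  578^283=872  578^284=1065  578^285=246
  578^286=358  578^287=725  578^288=106  578^289=172  578^290=135
  578^291=569  578^292=491  578^293=138
Found 138 at exponent 293.

293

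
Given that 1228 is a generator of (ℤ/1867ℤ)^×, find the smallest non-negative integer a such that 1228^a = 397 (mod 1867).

312

Baby-step giant-step with m = ceil(sqrt(1866)) = 44.
Baby table (1228^j mod 1867 for j=0..43):
  0:1  1:1228  2:1315  3:1732  4:383  5:1707  6:1422  7:571
  8:1063  9:331  10:1329  11:254  12:123  13:1684  14:1183  15:198
  16:434  17:857  18:1275  19:1154  20:59  21:1506  22:1038  23:1370
  24:193  25:1762  26:1750  27:83  28:1106  29:859  30:1864  31:50
  32:1656  33:405  34:718  35:480  36:1335  37:154  38:545  39:874
  40:1614  41:1105  42:1498  43:549
Giant step factor: 1228^(-44) ≡ 878 (mod 1867).
Scan 397·878^i mod 1867 for i = 0, 1, …:
  i=0: 397   i=1: 1304   i=2: 441   i=3: 729
  i=4: 1548   i=5: 1835   i=6: 1776   i=7: 383
Match at i=7, j=4: a = 7·44 + 4 = 312.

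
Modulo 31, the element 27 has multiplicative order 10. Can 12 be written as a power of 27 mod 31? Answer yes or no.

no

12 ∈ ⟨27⟩ iff 12^10 ≡ 1 (mod 31), since |⟨27⟩| = 10.
12^10 mod 31 = 25.
Since 25 ≠ 1, 12 does not lie in the subgroup.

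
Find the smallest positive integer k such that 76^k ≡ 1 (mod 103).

17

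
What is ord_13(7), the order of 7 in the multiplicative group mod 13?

12

The order of 7 must divide p − 1 = 12 = 2^2 · 3.
Divisors: 1, 2, 3, 4, 6, 12.
Check each in increasing order: 7^1 ≡ 7;  7^2 ≡ 10;  7^3 ≡ 5;  7^4 ≡ 9;  7^6 ≡ 12;  7^12 ≡ 1.
Smallest exponent giving 1 is 12.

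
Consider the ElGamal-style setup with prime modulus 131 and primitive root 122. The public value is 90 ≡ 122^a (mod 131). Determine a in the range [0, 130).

9

Successive powers of 122 modulo 131:
  122^0=1  122^1=122  122^2=81  122^3=57  122^4=11  122^5=32
  122^6=105  122^7=103  122^8=121  122^9=90
So 122^9 ≡ 90 (mod 131), giving a = 9.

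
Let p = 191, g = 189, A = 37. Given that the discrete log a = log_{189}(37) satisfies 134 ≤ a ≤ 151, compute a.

145

Compute 189^134 mod 191 = 98, then multiply by 189 repeatedly:
  189^134=98  189^135=186  189^136=10  189^137=171  189^138=40
  189^139=111  189^140=160  189^141=62  189^142=67  189^143=57
  189^144=77  189^145=37
Found 37 at exponent 145.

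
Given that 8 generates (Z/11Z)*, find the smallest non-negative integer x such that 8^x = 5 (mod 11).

8

Successive powers of 8 modulo 11:
  8^0=1  8^1=8  8^2=9  8^3=6  8^4=4  8^5=10
  8^6=3  8^7=2  8^8=5
So 8^8 ≡ 5 (mod 11), giving x = 8.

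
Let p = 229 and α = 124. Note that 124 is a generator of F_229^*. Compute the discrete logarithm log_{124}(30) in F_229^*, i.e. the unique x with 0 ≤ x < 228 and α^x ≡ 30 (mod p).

117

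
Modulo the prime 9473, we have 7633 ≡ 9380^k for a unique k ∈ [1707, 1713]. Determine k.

1710

Compute 9380^1707 mod 9473 = 7326, then multiply by 9380 repeatedly:
  9380^1707=7326  9380^1708=738  9380^1709=7150  9380^1710=7633
Found 7633 at exponent 1710.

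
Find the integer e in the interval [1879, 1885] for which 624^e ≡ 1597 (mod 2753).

Compute 624^1879 mod 2753 = 1357, then multiply by 624 repeatedly:
  624^1879=1357  624^1880=1597
Found 1597 at exponent 1880.

1880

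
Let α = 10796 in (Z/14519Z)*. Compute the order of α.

The order of 10796 must divide p − 1 = 14518 = 2 · 7 · 17 · 61.
Divisors: 1, 2, 7, 14, 17, 34, 61, 119, 122, 238, 427, 854, 1037, 2074, 7259, 14518.
Check each in increasing order: 10796^1 ≡ 10796;  10796^2 ≡ 9603;  10796^7 ≡ 7747;  10796^14 ≡ 8982;  10796^17 ≡ 208;  10796^34 ≡ 14226;  10796^61 ≡ 9230;  10796^119 ≡ 12789;  10796^122 ≡ 9927;  10796^238 ≡ 1986;  10796^427 ≡ 9601;  10796^854 ≡ 12589;  10796^1037 ≡ 3495;  10796^2074 ≡ 4546;  10796^7259 ≡ 14518;  10796^14518 ≡ 1.
Smallest exponent giving 1 is 14518.

14518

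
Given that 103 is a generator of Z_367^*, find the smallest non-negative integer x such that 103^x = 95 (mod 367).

Baby-step giant-step with m = ceil(sqrt(366)) = 20.
Baby table (103^j mod 367 for j=0..19):
  0:1  1:103  2:333  3:168  4:55  5:160  6:332  7:65
  8:89  9:359  10:277  11:272  12:124  13:294  14:188  15:280
  16:214  17:22  18:64  19:353
Giant step factor: 103^(-20) ≡ 240 (mod 367).
Scan 95·240^i mod 367 for i = 0, 1, …:
  i=0: 95   i=1: 46   i=2: 30   i=3: 227
  i=4: 164   i=5: 91   i=6: 187   i=7: 106
  i=8: 117   i=9: 188
Match at i=9, j=14: x = 9·20 + 14 = 194.

194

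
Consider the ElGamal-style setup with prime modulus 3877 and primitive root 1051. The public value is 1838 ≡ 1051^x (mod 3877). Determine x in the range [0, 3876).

Baby-step giant-step with m = ceil(sqrt(3876)) = 63.
Baby table (1051^j mod 3877 for j=0..62):
  0:1  1:1051  2:3533  3:2894  4:2026  5:853  6:916  7:1220
  8:2810  9:2913  10:2610  11:2071  12:1624  13:944  14:3509  15:932
  16:2528  17:1183  18:2693  19:133  20:211  21:772  22:1079  23:1945
  24:1016  25:1641  26:3303  27:1538  28:3606  29:2077  30:176  31:2757
  32:1488  33:1457  34:3769  35:2802  36:2259  37:1485  38:2181  39:924
  40:1874  41:58  42:2803  43:3310  44:1141  45:1198  46:2950  47:2727
  48:974  49:146  50:2243  51:177  52:3808  53:1144  54:474  55:1918
  56:3655  57:3175  58:2705  59:1114  60:3837  61:607  62:2129
Giant step factor: 1051^(-63) ≡ 2728 (mod 3877).
Scan 1838·2728^i mod 3877 for i = 0, 1, …:
  i=0: 1838   i=1: 1103   i=2: 432   i=3: 3765
  i=4: 747   i=5: 2391   i=6: 1534   i=7: 1469
  i=8: 2491   i=9: 2944     …   i=18: 134
  i=19: 1114
Match at i=19, j=59: x = 19·63 + 59 = 1256.

1256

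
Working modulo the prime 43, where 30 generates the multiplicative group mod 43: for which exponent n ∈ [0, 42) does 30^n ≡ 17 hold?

34

Baby-step giant-step with m = ceil(sqrt(42)) = 7.
Baby table (30^j mod 43 for j=0..6):
  0:1  1:30  2:40  3:39  4:9  5:12  6:16
Giant step factor: 30^(-7) ≡ 37 (mod 43).
Scan 17·37^i mod 43 for i = 0, 1, …:
  i=0: 17   i=1: 27   i=2: 10   i=3: 26
  i=4: 16
Match at i=4, j=6: n = 4·7 + 6 = 34.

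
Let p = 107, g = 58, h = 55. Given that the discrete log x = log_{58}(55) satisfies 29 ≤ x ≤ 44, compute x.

31

Compute 58^29 mod 107 = 8, then multiply by 58 repeatedly:
  58^29=8  58^30=36  58^31=55
Found 55 at exponent 31.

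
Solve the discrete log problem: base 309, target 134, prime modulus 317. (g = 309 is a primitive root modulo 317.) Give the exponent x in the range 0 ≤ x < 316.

Baby-step giant-step with m = ceil(sqrt(316)) = 18.
Baby table (309^j mod 317 for j=0..17):
  0:1  1:309  2:64  3:122  4:292  5:200  6:302  7:120
  8:308  9:72  10:58  11:170  12:225  13:102  14:135  15:188
  16:81  17:303
Giant step factor: 309^(-18) ≡ 167 (mod 317).
Scan 134·167^i mod 317 for i = 0, 1, …:
  i=0: 134   i=1: 188
Match at i=1, j=15: x = 1·18 + 15 = 33.

33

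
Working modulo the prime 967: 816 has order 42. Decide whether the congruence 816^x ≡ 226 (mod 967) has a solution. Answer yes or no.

226 ∈ ⟨816⟩ iff 226^42 ≡ 1 (mod 967), since |⟨816⟩| = 42.
226^42 mod 967 = 1.
Since 1 = 1, 226 lies in the subgroup.

yes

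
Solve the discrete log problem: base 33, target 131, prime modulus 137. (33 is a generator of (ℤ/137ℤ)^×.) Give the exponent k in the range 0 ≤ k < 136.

109

Baby-step giant-step with m = ceil(sqrt(136)) = 12.
Baby table (33^j mod 137 for j=0..11):
  0:1  1:33  2:130  3:43  4:49  5:110  6:68  7:52
  8:72  9:47  10:44  11:82
Giant step factor: 33^(-12) ≡ 4 (mod 137).
Scan 131·4^i mod 137 for i = 0, 1, …:
  i=0: 131   i=1: 113   i=2: 41   i=3: 27
  i=4: 108   i=5: 21   i=6: 84   i=7: 62
  i=8: 111   i=9: 33
Match at i=9, j=1: k = 9·12 + 1 = 109.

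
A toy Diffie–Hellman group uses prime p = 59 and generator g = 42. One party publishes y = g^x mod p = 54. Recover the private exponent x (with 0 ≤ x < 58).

19

Baby-step giant-step with m = ceil(sqrt(58)) = 8.
Baby table (42^j mod 59 for j=0..7):
  0:1  1:42  2:53  3:43  4:36  5:37  6:20  7:14
Giant step factor: 42^(-8) ≡ 29 (mod 59).
Scan 54·29^i mod 59 for i = 0, 1, …:
  i=0: 54   i=1: 32   i=2: 43
Match at i=2, j=3: x = 2·8 + 3 = 19.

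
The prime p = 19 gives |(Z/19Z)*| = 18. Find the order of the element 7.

The order of 7 must divide p − 1 = 18 = 2 · 3^2.
Divisors: 1, 2, 3, 6, 9, 18.
Check each in increasing order: 7^1 ≡ 7;  7^2 ≡ 11;  7^3 ≡ 1.
Smallest exponent giving 1 is 3.

3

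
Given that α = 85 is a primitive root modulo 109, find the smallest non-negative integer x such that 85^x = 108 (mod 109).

54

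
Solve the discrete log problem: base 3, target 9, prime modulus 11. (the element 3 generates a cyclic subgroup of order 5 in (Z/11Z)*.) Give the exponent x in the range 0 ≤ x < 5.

Successive powers of 3 modulo 11:
  3^0=1  3^1=3  3^2=9
So 3^2 ≡ 9 (mod 11), giving x = 2.

2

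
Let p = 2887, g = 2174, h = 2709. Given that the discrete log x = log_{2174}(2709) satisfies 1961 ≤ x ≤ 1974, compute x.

Compute 2174^1961 mod 2887 = 2379, then multiply by 2174 repeatedly:
  2174^1961=2379  2174^1962=1329  2174^1963=2246  2174^1964=887  2174^1965=2709
Found 2709 at exponent 1965.

1965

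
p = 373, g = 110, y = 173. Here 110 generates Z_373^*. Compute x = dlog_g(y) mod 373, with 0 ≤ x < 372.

341

Baby-step giant-step with m = ceil(sqrt(372)) = 20.
Baby table (110^j mod 373 for j=0..19):
  0:1  1:110  2:164  3:136  4:40  5:297  6:219  7:218
  8:108  9:317  10:181  11:141  12:217  13:371  14:153  15:45
  16:101  17:293  18:152  19:308
Giant step factor: 110^(-20) ≡ 148 (mod 373).
Scan 173·148^i mod 373 for i = 0, 1, …:
  i=0: 173   i=1: 240   i=2: 85   i=3: 271
  i=4: 197   i=5: 62   i=6: 224   i=7: 328
  i=8: 54   i=9: 159     …   i=16: 157
  i=17: 110
Match at i=17, j=1: x = 17·20 + 1 = 341.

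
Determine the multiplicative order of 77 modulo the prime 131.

The order of 77 must divide p − 1 = 130 = 2 · 5 · 13.
Divisors: 1, 2, 5, 10, 13, 26, 65, 130.
Check each in increasing order: 77^1 ≡ 77;  77^2 ≡ 34;  77^5 ≡ 63;  77^10 ≡ 39;  77^13 ≡ 53;  77^26 ≡ 58;  77^65 ≡ 1.
Smallest exponent giving 1 is 65.

65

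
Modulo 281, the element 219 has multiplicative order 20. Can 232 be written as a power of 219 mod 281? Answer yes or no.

yes

232 ∈ ⟨219⟩ iff 232^20 ≡ 1 (mod 281), since |⟨219⟩| = 20.
232^20 mod 281 = 1.
Since 1 = 1, 232 lies in the subgroup.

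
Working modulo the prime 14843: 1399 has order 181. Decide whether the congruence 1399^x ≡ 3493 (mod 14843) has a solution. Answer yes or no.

3493 ∈ ⟨1399⟩ iff 3493^181 ≡ 1 (mod 14843), since |⟨1399⟩| = 181.
3493^181 mod 14843 = 6187.
Since 6187 ≠ 1, 3493 does not lie in the subgroup.

no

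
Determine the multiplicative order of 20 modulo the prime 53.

52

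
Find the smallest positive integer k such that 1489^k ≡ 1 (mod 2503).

1251

The order of 1489 must divide p − 1 = 2502 = 2 · 3^2 · 139.
Divisors: 1, 2, 3, 6, 9, 18, 139, 278, 417, 834, 1251, 2502.
Check each in increasing order: 1489^1 ≡ 1489;  1489^2 ≡ 1966;  1489^3 ≡ 1367;  1489^6 ≡ 1451;  1489^9 ≡ 1141;  1489^18 ≡ 321;  1489^139 ≡ 2280;  1489^278 ≡ 2172;  1489^417 ≡ 1226;  1489^834 ≡ 1276;  1489^1251 ≡ 1.
Smallest exponent giving 1 is 1251.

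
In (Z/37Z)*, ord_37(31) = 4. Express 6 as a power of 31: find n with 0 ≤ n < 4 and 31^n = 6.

Successive powers of 31 modulo 37:
  31^0=1  31^1=31  31^2=36  31^3=6
So 31^3 ≡ 6 (mod 37), giving n = 3.

3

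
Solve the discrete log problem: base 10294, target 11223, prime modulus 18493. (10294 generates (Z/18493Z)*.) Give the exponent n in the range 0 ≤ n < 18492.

4041

Baby-step giant-step with m = ceil(sqrt(18492)) = 136.
Baby table (10294^j mod 18493 for j=0..135):
  0:1  1:10294  2:1546  3:10544  4:4519  5:8691  6:14513  7:10368
  8:5089  9:13990  10:8069  11:10223  12:10392  13:11736  14:14108  15:2223
  16:7721  17:15553  18:8681  19:4038  20:13401  21:10607  22:5786  23:13624
  24:13037  25:17670  26:16325  27:3659  28:13998  29:16449  30:4098  31:2279
  32:10902  33:9664  34:7369  35:16693  36:786  37:9643  38:13111  39:2720
  40:1278  41:7209  42:15530  43:12328  44:5466  45:11298  46:17628  47:9316
  48:12699  49:14982  50:11581  51:8936  52:3002  53:785  54:17842  55:11565
  56:10669  57:15252  58:17011  59:1017  60:1960  61:377  62:15801  63:9559
  64:17586  65:2307  66:3246  67:15966  68:6713  69:13774  70:3725  71:9161
  72:7527  73:15761  74:4645  75:11225  76:5886  77:7416  78:1200  79:17969
  80:5900  81:3588  82:4351  83:17641  84:13687  85:14304  86:4110  87:14849
  88:10961  89:6741  90:6118  91:10027  92:8505  93:4608  94:207  95:4163
  96:5641  97:434  98:10783  99:5216  100:8325  101:988  102:17815  103:11022
  104:5913  105:7959  106:5956  107:6769  108:16955  109:16329  110:7849  111:1689
  112:3146  113:3681  114:57  115:13475  116:14150  117:9232  118:17174  119:14569
  120:13549  121:17693  122:12678  123:2231  124:16101  125:9428  126:568  127:3204
  128:8957  129:15753  130:14758  131:17350  132:13999  133:8250  134:5644  135:12823
Giant step factor: 10294^(-136) ≡ 10914 (mod 18493).
Scan 11223·10914^i mod 18493 for i = 0, 1, …:
  i=0: 11223   i=1: 8683   i=2: 8130   i=3: 1406
  i=4: 14387   i=5: 14148   i=6: 13215   i=7: 1603
  i=8: 764   i=9: 16446     …   i=28: 16741
  i=29: 434
Match at i=29, j=97: n = 29·136 + 97 = 4041.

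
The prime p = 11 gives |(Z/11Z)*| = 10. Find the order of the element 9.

5

The order of 9 must divide p − 1 = 10 = 2 · 5.
Divisors: 1, 2, 5, 10.
Check each in increasing order: 9^1 ≡ 9;  9^2 ≡ 4;  9^5 ≡ 1.
Smallest exponent giving 1 is 5.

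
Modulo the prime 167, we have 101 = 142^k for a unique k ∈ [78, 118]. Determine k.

Compute 142^78 mod 167 = 54, then multiply by 142 repeatedly:
  142^78=54  142^79=153  142^80=16  142^81=101
Found 101 at exponent 81.

81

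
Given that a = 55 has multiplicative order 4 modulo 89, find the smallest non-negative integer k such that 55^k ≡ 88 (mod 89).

2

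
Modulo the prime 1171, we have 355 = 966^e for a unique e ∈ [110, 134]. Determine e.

Compute 966^110 mod 1171 = 437, then multiply by 966 repeatedly:
  966^110=437  966^111=582  966^112=132  966^113=1044  966^114=273
  966^115=243  966^116=538  966^117=955  966^118=953  966^119=192
  966^120=454  966^121=610  966^122=247  966^123=889  966^124=431
  966^125=641  966^126=918  966^127=341  966^128=355
Found 355 at exponent 128.

128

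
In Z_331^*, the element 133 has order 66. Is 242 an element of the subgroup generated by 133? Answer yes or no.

242 ∈ ⟨133⟩ iff 242^66 ≡ 1 (mod 331), since |⟨133⟩| = 66.
242^66 mod 331 = 1.
Since 1 = 1, 242 lies in the subgroup.

yes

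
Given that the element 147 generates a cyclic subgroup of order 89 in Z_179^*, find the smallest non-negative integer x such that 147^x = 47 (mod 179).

Successive powers of 147 modulo 179:
  147^0=1  147^1=147  147^2=129  147^3=168  147^4=173  147^5=13
  147^6=121  147^7=66  147^8=36  147^9=101  147^10=169  147^11=141
  147^12=142  147^13=110  147^14=60  147^15=49  147^16=43  147^17=56
  147^18=177  147^19=64  147^20=100  147^21=22  147^22=12  147^23=153
  147^24=116  147^25=47
So 147^25 ≡ 47 (mod 179), giving x = 25.

25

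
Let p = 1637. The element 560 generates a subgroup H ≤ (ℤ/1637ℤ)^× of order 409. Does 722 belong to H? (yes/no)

no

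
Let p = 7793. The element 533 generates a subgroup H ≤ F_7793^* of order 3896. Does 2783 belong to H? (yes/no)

2783 ∈ ⟨533⟩ iff 2783^3896 ≡ 1 (mod 7793), since |⟨533⟩| = 3896.
2783^3896 mod 7793 = 7792.
Since 7792 ≠ 1, 2783 does not lie in the subgroup.

no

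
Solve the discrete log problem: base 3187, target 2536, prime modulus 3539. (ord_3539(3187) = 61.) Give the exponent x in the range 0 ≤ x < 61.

Successive powers of 3187 modulo 3539:
  3187^0=1  3187^1=3187  3187^2=39  3187^3=428  3187^4=1521  3187^5=2536
So 3187^5 ≡ 2536 (mod 3539), giving x = 5.

5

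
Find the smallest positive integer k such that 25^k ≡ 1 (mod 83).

41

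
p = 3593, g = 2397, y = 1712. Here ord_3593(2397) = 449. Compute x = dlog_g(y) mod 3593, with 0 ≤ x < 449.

432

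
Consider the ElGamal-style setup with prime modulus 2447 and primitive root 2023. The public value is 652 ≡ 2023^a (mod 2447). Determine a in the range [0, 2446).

592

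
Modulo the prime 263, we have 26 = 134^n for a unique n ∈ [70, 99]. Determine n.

86

Compute 134^70 mod 263 = 258, then multiply by 134 repeatedly:
  134^70=258  134^71=119  134^72=166  134^73=152  134^74=117
  134^75=161  134^76=8  134^77=20  134^78=50  134^79=125
  134^80=181  134^81=58  134^82=145  134^83=231  134^84=183
  134^85=63  134^86=26
Found 26 at exponent 86.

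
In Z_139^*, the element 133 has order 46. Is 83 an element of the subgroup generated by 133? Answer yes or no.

no

83 ∈ ⟨133⟩ iff 83^46 ≡ 1 (mod 139), since |⟨133⟩| = 46.
83^46 mod 139 = 42.
Since 42 ≠ 1, 83 does not lie in the subgroup.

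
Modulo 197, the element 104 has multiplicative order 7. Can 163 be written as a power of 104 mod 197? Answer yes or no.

163 ∈ ⟨104⟩ iff 163^7 ≡ 1 (mod 197), since |⟨104⟩| = 7.
163^7 mod 197 = 83.
Since 83 ≠ 1, 163 does not lie in the subgroup.

no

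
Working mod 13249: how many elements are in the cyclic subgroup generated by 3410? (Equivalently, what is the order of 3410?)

The order of 3410 must divide p − 1 = 13248 = 2^6 · 3^2 · 23.
Divisors: 1, 2, 3, 4, 6, 8, 9, 12, 16, 18, 23, 24, 32, 36, 46, 48, 64, 69, 72, 92, 96, 138, 144, 184, 192, 207, 276, 288, 368, 414, 552, 576, 736, 828, 1104, 1472, 1656, 2208, 3312, 4416, 6624, 13248.
Check each in increasing order: 3410^1 ≡ 3410;  3410^2 ≡ 8727;  3410^3 ≡ 1816;  3410^4 ≡ 5277;  3410^6 ≡ 12104;  3410^8 ≡ 10580;  3410^9 ≡ 773;  3410^12 ≡ 12623;  3410^16 ≡ 8848;  3410^18 ≡ 1324;  3410^23 ≡ 8414;  3410^24 ≡ 7655;  3410^32 ≡ 12012;  3410^36 ≡ 4108;  3410^46 ≡ 5989;  3410^48 ≡ 11947;  3410^64 ≡ 6534;  3410^69 ≡ 5499;  3410^72 ≡ 9687;  3410^92 ≡ 3078;  3410^96 ≡ 12581;  3410^138 ≡ 4783;  3410^144 ≡ 8551;  3410^184 ≡ 1049;  3410^192 ≡ 9007;  3410^207 ≡ 2452;  3410^276 ≡ 9315;  3410^288 ≡ 11619;  3410^368 ≡ 734;  3410^414 ≡ 10507;  3410^552 ≡ 1524;  3410^576 ≡ 7100;  3410^736 ≡ 8796;  3410^828 ≡ 6381;  3410^1104 ≡ 4001;  3410^1472 ≡ 8705;  3410^1656 ≡ 2984;  3410^2208 ≡ 3209;  3410^3312 ≡ 928;  3410^4416 ≡ 3208;  3410^6624 ≡ 13248;  3410^13248 ≡ 1.
Smallest exponent giving 1 is 13248.

13248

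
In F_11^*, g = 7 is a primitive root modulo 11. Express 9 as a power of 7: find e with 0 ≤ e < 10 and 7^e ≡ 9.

8

Successive powers of 7 modulo 11:
  7^0=1  7^1=7  7^2=5  7^3=2  7^4=3  7^5=10
  7^6=4  7^7=6  7^8=9
So 7^8 ≡ 9 (mod 11), giving e = 8.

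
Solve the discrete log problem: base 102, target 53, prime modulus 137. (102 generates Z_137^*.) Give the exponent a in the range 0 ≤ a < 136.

Baby-step giant-step with m = ceil(sqrt(136)) = 12.
Baby table (102^j mod 137 for j=0..11):
  0:1  1:102  2:129  3:6  4:64  5:89  6:36  7:110
  8:123  9:79  10:112  11:53
Giant step factor: 102^(-12) ≡ 87 (mod 137).
Scan 53·87^i mod 137 for i = 0, 1, …:
  i=0: 53
Match at i=0, j=11: a = 0·12 + 11 = 11.

11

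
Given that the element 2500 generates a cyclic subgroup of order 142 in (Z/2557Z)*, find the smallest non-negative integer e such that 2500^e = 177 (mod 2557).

Baby-step giant-step with m = ceil(sqrt(142)) = 12.
Baby table (2500^j mod 2557 for j=0..11):
  0:1  1:2500  2:692  3:1468  4:705  5:727  6:2030  7:1912
  8:967  9:1135  10:1787  11:421
Giant step factor: 2500^(-12) ≡ 1094 (mod 2557).
Scan 177·1094^i mod 2557 for i = 0, 1, …:
  i=0: 177   i=1: 1863   i=2: 193   i=3: 1468
Match at i=3, j=3: e = 3·12 + 3 = 39.

39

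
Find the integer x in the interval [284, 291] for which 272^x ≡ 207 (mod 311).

Compute 272^284 mod 311 = 245, then multiply by 272 repeatedly:
  272^284=245  272^285=86  272^286=67  272^287=186  272^288=210
  272^289=207
Found 207 at exponent 289.

289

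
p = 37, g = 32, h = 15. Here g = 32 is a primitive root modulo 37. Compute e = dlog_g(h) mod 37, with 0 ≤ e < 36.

17

Successive powers of 32 modulo 37:
  32^0=1  32^1=32  32^2=25  32^3=23  32^4=33  32^5=20
  32^6=11  32^7=19  32^8=16  32^9=31  32^10=30  32^11=35
  32^12=10  32^13=24  32^14=28  32^15=8  32^16=34  32^17=15
So 32^17 ≡ 15 (mod 37), giving e = 17.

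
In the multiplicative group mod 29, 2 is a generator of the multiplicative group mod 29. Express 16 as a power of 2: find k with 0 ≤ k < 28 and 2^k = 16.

4

Successive powers of 2 modulo 29:
  2^0=1  2^1=2  2^2=4  2^3=8  2^4=16
So 2^4 ≡ 16 (mod 29), giving k = 4.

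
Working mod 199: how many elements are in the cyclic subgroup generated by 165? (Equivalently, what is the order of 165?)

99

The order of 165 must divide p − 1 = 198 = 2 · 3^2 · 11.
Divisors: 1, 2, 3, 6, 9, 11, 18, 22, 33, 66, 99, 198.
Check each in increasing order: 165^1 ≡ 165;  165^2 ≡ 161;  165^3 ≡ 98;  165^6 ≡ 52;  165^9 ≡ 121;  165^11 ≡ 178;  165^18 ≡ 114;  165^22 ≡ 43;  165^33 ≡ 92;  165^66 ≡ 106;  165^99 ≡ 1.
Smallest exponent giving 1 is 99.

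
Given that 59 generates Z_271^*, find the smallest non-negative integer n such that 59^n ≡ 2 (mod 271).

Baby-step giant-step with m = ceil(sqrt(270)) = 17.
Baby table (59^j mod 271 for j=0..16):
  0:1  1:59  2:229  3:232  4:138  5:12  6:166  7:38
  8:74  9:30  10:144  11:95  12:185  13:75  14:89  15:102
  16:56
Giant step factor: 59^(-17) ≡ 172 (mod 271).
Scan 2·172^i mod 271 for i = 0, 1, …:
  i=0: 2   i=1: 73   i=2: 90   i=3: 33
  i=4: 256   i=5: 130   i=6: 138
Match at i=6, j=4: n = 6·17 + 4 = 106.

106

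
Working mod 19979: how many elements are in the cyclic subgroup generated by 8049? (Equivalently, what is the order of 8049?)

9989

The order of 8049 must divide p − 1 = 19978 = 2 · 7 · 1427.
Divisors: 1, 2, 7, 14, 1427, 2854, 9989, 19978.
Check each in increasing order: 8049^1 ≡ 8049;  8049^2 ≡ 14483;  8049^7 ≡ 6040;  8049^14 ≡ 19925;  8049^1427 ≡ 6205;  8049^2854 ≡ 2492;  8049^9989 ≡ 1.
Smallest exponent giving 1 is 9989.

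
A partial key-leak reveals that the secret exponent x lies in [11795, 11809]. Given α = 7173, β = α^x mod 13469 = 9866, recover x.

Compute 7173^11795 mod 13469 = 12232, then multiply by 7173 repeatedly:
  7173^11795=12232  7173^11796=3070  7173^11797=12764  7173^11798=7379  7173^11799=9866
Found 9866 at exponent 11799.

11799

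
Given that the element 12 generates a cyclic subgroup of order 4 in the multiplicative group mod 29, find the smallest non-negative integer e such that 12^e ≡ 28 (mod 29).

Successive powers of 12 modulo 29:
  12^0=1  12^1=12  12^2=28
So 12^2 ≡ 28 (mod 29), giving e = 2.

2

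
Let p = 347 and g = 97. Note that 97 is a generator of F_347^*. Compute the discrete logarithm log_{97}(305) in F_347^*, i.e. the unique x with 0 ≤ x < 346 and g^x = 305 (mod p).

233

Baby-step giant-step with m = ceil(sqrt(346)) = 19.
Baby table (97^j mod 347 for j=0..18):
  0:1  1:97  2:40  3:63  4:212  5:91  6:152  7:170
  8:181  9:207  10:300  11:299  12:202  13:162  14:99  15:234
  16:143  17:338  18:168
Giant step factor: 97^(-19) ≡ 80 (mod 347).
Scan 305·80^i mod 347 for i = 0, 1, …:
  i=0: 305   i=1: 110   i=2: 125   i=3: 284
  i=4: 165   i=5: 14   i=6: 79   i=7: 74
  i=8: 21   i=9: 292   i=10: 111   i=11: 205
  i=12: 91
Match at i=12, j=5: x = 12·19 + 5 = 233.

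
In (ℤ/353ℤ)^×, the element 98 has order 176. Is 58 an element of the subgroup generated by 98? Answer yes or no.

58 ∈ ⟨98⟩ iff 58^176 ≡ 1 (mod 353), since |⟨98⟩| = 176.
58^176 mod 353 = 1.
Since 1 = 1, 58 lies in the subgroup.

yes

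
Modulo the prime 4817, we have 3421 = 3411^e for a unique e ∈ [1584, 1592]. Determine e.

1590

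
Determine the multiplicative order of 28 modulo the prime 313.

312

The order of 28 must divide p − 1 = 312 = 2^3 · 3 · 13.
Divisors: 1, 2, 3, 4, 6, 8, 12, 13, 24, 26, 39, 52, 78, 104, 156, 312.
Check each in increasing order: 28^1 ≡ 28;  28^2 ≡ 158;  28^3 ≡ 42;  28^4 ≡ 237;  28^6 ≡ 199;  28^8 ≡ 142;  28^12 ≡ 163;  28^13 ≡ 182;  28^24 ≡ 277;  28^26 ≡ 259;  28^39 ≡ 188;  28^52 ≡ 99;  28^78 ≡ 288;  28^104 ≡ 98;  28^156 ≡ 312;  28^312 ≡ 1.
Smallest exponent giving 1 is 312.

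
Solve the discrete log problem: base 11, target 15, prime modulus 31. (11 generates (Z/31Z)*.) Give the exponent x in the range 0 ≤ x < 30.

27

Successive powers of 11 modulo 31:
  11^0=1  11^1=11  11^2=28  11^3=29  11^4=9  11^5=6
  11^6=4  11^7=13  11^8=19  11^9=23  11^10=5  11^11=24
  11^12=16  11^13=21  11^14=14  11^15=30  11^16=20  11^17=3
  11^18=2  11^19=22  11^20=25  11^21=27  11^22=18  11^23=12
  11^24=8  11^25=26  11^26=7  11^27=15
So 11^27 ≡ 15 (mod 31), giving x = 27.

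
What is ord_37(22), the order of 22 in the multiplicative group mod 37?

The order of 22 must divide p − 1 = 36 = 2^2 · 3^2.
Divisors: 1, 2, 3, 4, 6, 9, 12, 18, 36.
Check each in increasing order: 22^1 ≡ 22;  22^2 ≡ 3;  22^3 ≡ 29;  22^4 ≡ 9;  22^6 ≡ 27;  22^9 ≡ 6;  22^12 ≡ 26;  22^18 ≡ 36;  22^36 ≡ 1.
Smallest exponent giving 1 is 36.

36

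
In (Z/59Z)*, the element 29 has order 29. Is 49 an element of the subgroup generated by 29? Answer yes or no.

yes

49 ∈ ⟨29⟩ iff 49^29 ≡ 1 (mod 59), since |⟨29⟩| = 29.
49^29 mod 59 = 1.
Since 1 = 1, 49 lies in the subgroup.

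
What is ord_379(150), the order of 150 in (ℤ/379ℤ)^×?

The order of 150 must divide p − 1 = 378 = 2 · 3^3 · 7.
Divisors: 1, 2, 3, 6, 7, 9, 14, 18, 21, 27, 42, 54, 63, 126, 189, 378.
Check each in increasing order: 150^1 ≡ 150;  150^2 ≡ 139;  150^3 ≡ 5;  150^6 ≡ 25;  150^7 ≡ 339;  150^9 ≡ 125;  150^14 ≡ 84;  150^18 ≡ 86;  150^21 ≡ 51;  150^27 ≡ 138;  150^42 ≡ 327;  150^54 ≡ 94;  150^63 ≡ 1.
Smallest exponent giving 1 is 63.

63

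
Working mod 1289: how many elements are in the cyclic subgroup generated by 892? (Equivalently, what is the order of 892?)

1288

The order of 892 must divide p − 1 = 1288 = 2^3 · 7 · 23.
Divisors: 1, 2, 4, 7, 8, 14, 23, 28, 46, 56, 92, 161, 184, 322, 644, 1288.
Check each in increasing order: 892^1 ≡ 892;  892^2 ≡ 351;  892^4 ≡ 746;  892^7 ≡ 1121;  892^8 ≡ 957;  892^14 ≡ 1155;  892^23 ≡ 142;  892^28 ≡ 1199;  892^46 ≡ 829;  892^56 ≡ 366;  892^92 ≡ 204;  892^161 ≡ 402;  892^184 ≡ 368;  892^322 ≡ 479;  892^644 ≡ 1288;  892^1288 ≡ 1.
Smallest exponent giving 1 is 1288.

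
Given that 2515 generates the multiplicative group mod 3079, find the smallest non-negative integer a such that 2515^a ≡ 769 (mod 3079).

1174

Baby-step giant-step with m = ceil(sqrt(3078)) = 56.
Baby table (2515^j mod 3079 for j=0..55):
  0:1  1:2515  2:959  3:1028  4:2139  5:572  6:687  7:486
  8:3006  9:1145  10:810  11:1931  12:882  13:1350  14:2192  15:1470
  16:2250  17:2627  18:2450  19:671  20:273  21:3057  22:92  23:455
  24:2016  25:2206  26:2811  27:281  28:1624  29:1606  30:2521  31:654
  32:624  33:2149  34:1090  35:1040  36:1529  37:2843  38:707  39:1522
  40:633  41:152  42:484  43:1055  44:2306  45:1833  46:732  47:2817
  48:3055  49:1220  50:1616  51:3039  52:1007  53:1667  54:1986  55:652
Giant step factor: 2515^(-56) ≡ 1717 (mod 3079).
Scan 769·1717^i mod 3079 for i = 0, 1, …:
  i=0: 769   i=1: 2561   i=2: 425   i=3: 2
  i=4: 355   i=5: 2972   i=6: 1021   i=7: 1106
  i=8: 2338   i=9: 2409     …   i=19: 202
  i=20: 1986
Match at i=20, j=54: a = 20·56 + 54 = 1174.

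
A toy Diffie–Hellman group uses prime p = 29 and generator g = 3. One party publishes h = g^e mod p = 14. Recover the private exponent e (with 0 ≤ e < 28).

25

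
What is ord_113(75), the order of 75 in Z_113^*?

The order of 75 must divide p − 1 = 112 = 2^4 · 7.
Divisors: 1, 2, 4, 7, 8, 14, 16, 28, 56, 112.
Check each in increasing order: 75^1 ≡ 75;  75^2 ≡ 88;  75^4 ≡ 60;  75^7 ≡ 48;  75^8 ≡ 97;  75^14 ≡ 44;  75^16 ≡ 30;  75^28 ≡ 15;  75^56 ≡ 112;  75^112 ≡ 1.
Smallest exponent giving 1 is 112.

112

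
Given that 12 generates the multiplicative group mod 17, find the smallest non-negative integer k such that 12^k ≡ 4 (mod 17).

12

Successive powers of 12 modulo 17:
  12^0=1  12^1=12  12^2=8  12^3=11  12^4=13  12^5=3
  12^6=2  12^7=7  12^8=16  12^9=5  12^10=9  12^11=6
  12^12=4
So 12^12 ≡ 4 (mod 17), giving k = 12.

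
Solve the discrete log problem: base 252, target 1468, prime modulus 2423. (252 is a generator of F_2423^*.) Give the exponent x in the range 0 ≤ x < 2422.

148

Baby-step giant-step with m = ceil(sqrt(2422)) = 50.
Baby table (252^j mod 2423 for j=0..49):
  0:1  1:252  2:506  3:1516  4:1621  5:1428  6:1252  7:514
  8:1109  9:823  10:1441  11:2105  12:2246  13:1433  14:89  15:621
  16:1420  17:1659  18:1312  19:1096  20:2393  21:2132  22:1781  23:557
  24:2253  25:774  26:1208  27:1541  28:652  29:1963  30:384  31:2271
  32:464  33:624  34:2176  35:754  36:1014  37:1113  38:1831  39:1042
  40:900  41:1461  42:2299  43:251  44:254  45:1010  46:105  47:2230
  48:2247  49:1685
Giant step factor: 252^(-50) ≡ 338 (mod 2423).
Scan 1468·338^i mod 2423 for i = 0, 1, …:
  i=0: 1468   i=1: 1892   i=2: 2247
Match at i=2, j=48: x = 2·50 + 48 = 148.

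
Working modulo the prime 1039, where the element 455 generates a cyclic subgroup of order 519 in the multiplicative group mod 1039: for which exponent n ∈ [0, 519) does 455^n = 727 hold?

219

Baby-step giant-step with m = ceil(sqrt(519)) = 23.
Baby table (455^j mod 1039 for j=0..22):
  0:1  1:455  2:264  3:635  4:83  5:361  6:93  7:755
  8:655  9:871  10:446  11:325  12:337  13:602  14:653  15:1000
  16:957  17:94  18:171  19:919  20:467  21:529  22:686
Giant step factor: 455^(-23) ≡ 534 (mod 1039).
Scan 727·534^i mod 1039 for i = 0, 1, …:
  i=0: 727   i=1: 671   i=2: 898   i=3: 553
  i=4: 226   i=5: 160   i=6: 242   i=7: 392
  i=8: 489   i=9: 337
Match at i=9, j=12: n = 9·23 + 12 = 219.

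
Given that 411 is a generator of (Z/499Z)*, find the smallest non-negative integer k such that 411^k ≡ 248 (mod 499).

Baby-step giant-step with m = ceil(sqrt(498)) = 23.
Baby table (411^j mod 499 for j=0..22):
  0:1  1:411  2:259  3:162  4:215  5:42  6:296  7:399
  8:317  9:48  10:267  11:456  12:291  13:340  14:20  15:236
  16:190  17:246  18:308  19:341  20:431  21:495  22:352
Giant step factor: 411^(-23) ≡ 302 (mod 499).
Scan 248·302^i mod 499 for i = 0, 1, …:
  i=0: 248   i=1: 46   i=2: 419   i=3: 291
Match at i=3, j=12: k = 3·23 + 12 = 81.

81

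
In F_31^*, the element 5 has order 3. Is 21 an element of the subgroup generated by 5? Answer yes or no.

⟨5⟩ has order 3; its elements mod 31 are {1, 5, 25}.
21 is not in this set.

no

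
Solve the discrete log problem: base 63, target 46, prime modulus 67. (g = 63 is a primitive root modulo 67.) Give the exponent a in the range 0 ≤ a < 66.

31

Baby-step giant-step with m = ceil(sqrt(66)) = 9.
Baby table (63^j mod 67 for j=0..8):
  0:1  1:63  2:16  3:3  4:55  5:48  6:9  7:31
  8:10
Giant step factor: 63^(-9) ≡ 5 (mod 67).
Scan 46·5^i mod 67 for i = 0, 1, …:
  i=0: 46   i=1: 29   i=2: 11   i=3: 55
Match at i=3, j=4: a = 3·9 + 4 = 31.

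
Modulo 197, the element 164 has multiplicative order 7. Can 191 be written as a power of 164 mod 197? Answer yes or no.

yes

⟨164⟩ has order 7; its elements mod 197 are {1, 36, 104, 114, 164, 178, 191}.
191 is in this set.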